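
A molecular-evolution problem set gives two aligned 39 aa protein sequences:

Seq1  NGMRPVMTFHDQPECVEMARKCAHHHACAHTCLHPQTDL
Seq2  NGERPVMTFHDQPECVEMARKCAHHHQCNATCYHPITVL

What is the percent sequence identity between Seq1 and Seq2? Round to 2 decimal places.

The sequences differ at positions 3 (M/E), 27 (A/Q), 29 (A/N), 30 (H/A), 33 (L/Y), 36 (Q/I), 38 (D/V).
32 of the 39 sites match, so the percent identity is 32/39 × 100 = 82.05%.

82.05%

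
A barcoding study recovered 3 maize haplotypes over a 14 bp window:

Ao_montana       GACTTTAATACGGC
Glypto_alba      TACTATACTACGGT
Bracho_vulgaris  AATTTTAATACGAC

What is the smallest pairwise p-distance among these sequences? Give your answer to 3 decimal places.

0.214

Pairwise Hamming distances:
  Ao_montana vs Glypto_alba: 4
  Ao_montana vs Bracho_vulgaris: 3
  Glypto_alba vs Bracho_vulgaris: 6
The smallest is 3 mismatches, between Ao_montana and Bracho_vulgaris; p = 3/14 = 0.214.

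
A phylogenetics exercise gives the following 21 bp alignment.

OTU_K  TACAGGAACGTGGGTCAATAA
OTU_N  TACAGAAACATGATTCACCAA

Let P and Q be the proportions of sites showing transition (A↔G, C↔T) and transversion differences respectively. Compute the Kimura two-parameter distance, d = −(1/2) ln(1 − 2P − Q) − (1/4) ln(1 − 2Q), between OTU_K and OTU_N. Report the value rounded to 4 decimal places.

Differing sites — 6:G/A (Ti); 10:G/A (Ti); 13:G/A (Ti); 14:G/T (Tv); 18:A/C (Tv); 19:T/C (Ti).
Of the 6 differences, 4 transitions and 2 transversions over 21 sites: P = 4/21 = 0.190476, Q = 2/21 = 0.095238.
d = −0.5·ln(0.523810) − 0.25·ln(0.809524) = −0.5·(-0.646626) − 0.25·(-0.211309) = 0.3761.

0.3761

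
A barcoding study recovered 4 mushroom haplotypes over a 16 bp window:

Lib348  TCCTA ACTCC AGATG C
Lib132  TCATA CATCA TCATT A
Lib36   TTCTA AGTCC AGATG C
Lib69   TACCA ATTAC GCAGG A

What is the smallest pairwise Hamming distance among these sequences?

2

Pairwise Hamming distances:
  Lib348 vs Lib132: 8
  Lib348 vs Lib36: 2
  Lib348 vs Lib69: 8
  Lib132 vs Lib36: 9
  Lib132 vs Lib69: 10
  Lib36 vs Lib69: 8
The smallest is 2, between Lib348 and Lib36.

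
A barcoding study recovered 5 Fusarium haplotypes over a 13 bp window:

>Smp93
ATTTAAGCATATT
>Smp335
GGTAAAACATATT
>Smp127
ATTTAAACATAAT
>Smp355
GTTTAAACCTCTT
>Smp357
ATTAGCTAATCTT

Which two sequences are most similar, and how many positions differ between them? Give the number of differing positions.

Pairwise Hamming distances:
  Smp93 vs Smp335: 4
  Smp93 vs Smp127: 2
  Smp93 vs Smp355: 4
  Smp93 vs Smp357: 6
  Smp335 vs Smp127: 4
  Smp335 vs Smp355: 4
  Smp335 vs Smp357: 7
  Smp127 vs Smp355: 4
  Smp127 vs Smp357: 7
  Smp355 vs Smp357: 7
The smallest is 2, between Smp93 and Smp127.

2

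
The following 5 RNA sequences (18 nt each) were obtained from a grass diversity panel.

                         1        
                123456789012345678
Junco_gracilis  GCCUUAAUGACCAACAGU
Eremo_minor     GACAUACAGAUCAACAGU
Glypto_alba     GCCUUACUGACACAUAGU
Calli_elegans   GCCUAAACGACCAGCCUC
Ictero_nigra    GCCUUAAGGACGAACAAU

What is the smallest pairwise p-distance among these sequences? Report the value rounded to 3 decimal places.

0.167

Pairwise Hamming distances:
  Junco_gracilis vs Eremo_minor: 5
  Junco_gracilis vs Glypto_alba: 4
  Junco_gracilis vs Calli_elegans: 6
  Junco_gracilis vs Ictero_nigra: 3
  Eremo_minor vs Glypto_alba: 7
  Eremo_minor vs Calli_elegans: 10
  Eremo_minor vs Ictero_nigra: 7
  Glypto_alba vs Calli_elegans: 10
  Glypto_alba vs Ictero_nigra: 6
  Calli_elegans vs Ictero_nigra: 7
The smallest is 3 mismatches, between Junco_gracilis and Ictero_nigra; p = 3/18 = 0.167.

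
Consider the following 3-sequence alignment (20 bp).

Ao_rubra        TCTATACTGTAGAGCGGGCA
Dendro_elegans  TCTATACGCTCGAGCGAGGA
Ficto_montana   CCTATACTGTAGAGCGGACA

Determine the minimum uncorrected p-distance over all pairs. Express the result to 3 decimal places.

0.100

Pairwise Hamming distances:
  Ao_rubra vs Dendro_elegans: 5
  Ao_rubra vs Ficto_montana: 2
  Dendro_elegans vs Ficto_montana: 7
The smallest is 2 mismatches, between Ao_rubra and Ficto_montana; p = 2/20 = 0.100.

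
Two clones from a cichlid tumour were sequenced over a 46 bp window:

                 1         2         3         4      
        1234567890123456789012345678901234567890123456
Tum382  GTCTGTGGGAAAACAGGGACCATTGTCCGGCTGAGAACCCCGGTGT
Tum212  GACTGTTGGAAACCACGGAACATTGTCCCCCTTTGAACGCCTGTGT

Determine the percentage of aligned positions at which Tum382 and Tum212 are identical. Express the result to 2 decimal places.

76.09%

Mismatches occur at site 2 (T/A), site 7 (G/T), site 13 (A/C), site 16 (G/C), site 20 (C/A), site 29 (G/C), site 30 (G/C), site 33 (G/T), site 34 (A/T), site 39 (C/G), site 42 (G/T).
35 of the 46 sites match, so the percent identity is 35/46 × 100 = 76.09%.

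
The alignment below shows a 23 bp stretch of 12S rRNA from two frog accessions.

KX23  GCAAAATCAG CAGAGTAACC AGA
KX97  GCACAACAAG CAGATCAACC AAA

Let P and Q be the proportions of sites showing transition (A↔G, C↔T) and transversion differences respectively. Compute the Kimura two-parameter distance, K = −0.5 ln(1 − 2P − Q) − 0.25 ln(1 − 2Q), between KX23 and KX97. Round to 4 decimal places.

The sequences differ at positions 4 (A/C, transversion), 7 (T/C, transition), 8 (C/A, transversion), 15 (G/T, transversion), 16 (T/C, transition), 22 (G/A, transition).
Of the 6 differences, 3 transitions and 3 transversions over 23 sites: P = 3/23 = 0.130435, Q = 3/23 = 0.130435.
d = −0.5·ln(0.608695) − 0.25·ln(0.739130) = −0.5·(-0.496438) − 0.25·(-0.302281) = 0.3238.

0.3238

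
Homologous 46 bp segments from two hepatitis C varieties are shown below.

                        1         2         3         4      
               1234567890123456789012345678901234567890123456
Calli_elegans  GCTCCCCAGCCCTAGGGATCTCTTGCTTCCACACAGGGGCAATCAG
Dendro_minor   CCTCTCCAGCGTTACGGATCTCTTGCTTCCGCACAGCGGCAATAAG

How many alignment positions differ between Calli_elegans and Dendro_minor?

Mismatches occur at site 1 (G↔C), site 5 (C↔T), site 11 (C↔G), site 12 (C↔T), site 15 (G↔C), site 31 (A↔G), site 37 (G↔C), site 44 (C↔A).
That gives 8 mismatches out of 46 aligned sites, so the Hamming distance is 8.

8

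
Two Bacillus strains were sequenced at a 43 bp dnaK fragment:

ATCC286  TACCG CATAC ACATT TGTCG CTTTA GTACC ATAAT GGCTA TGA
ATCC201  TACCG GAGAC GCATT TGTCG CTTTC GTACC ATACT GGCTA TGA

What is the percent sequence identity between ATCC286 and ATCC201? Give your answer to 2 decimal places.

Differing sites — 6:C/G; 8:T/G; 11:A/G; 25:A/C; 34:A/C.
38 of the 43 sites match, so the percent identity is 38/43 × 100 = 88.37%.

88.37%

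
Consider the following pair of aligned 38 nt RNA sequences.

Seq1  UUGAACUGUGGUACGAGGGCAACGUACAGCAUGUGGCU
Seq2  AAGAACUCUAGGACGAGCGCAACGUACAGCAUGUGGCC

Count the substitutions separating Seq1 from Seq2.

Differing sites — 1:U/A; 2:U/A; 8:G/C; 10:G/A; 12:U/G; 18:G/C; 38:U/C.
That gives 7 mismatches out of 38 aligned sites, so the Hamming distance is 7.

7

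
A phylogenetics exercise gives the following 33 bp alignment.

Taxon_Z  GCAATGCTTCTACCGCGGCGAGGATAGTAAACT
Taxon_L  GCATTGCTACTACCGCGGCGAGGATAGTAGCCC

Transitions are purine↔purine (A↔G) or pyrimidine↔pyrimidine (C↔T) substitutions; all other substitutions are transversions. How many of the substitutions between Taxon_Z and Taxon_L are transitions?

Mismatches occur at site 4 (A↔T, transversion), site 9 (T↔A, transversion), site 30 (A↔G, transition), site 31 (A↔C, transversion), site 33 (T↔C, transition).
Of the 5 differences, 2 transitions and 3 transversions, so the answer is 2.

2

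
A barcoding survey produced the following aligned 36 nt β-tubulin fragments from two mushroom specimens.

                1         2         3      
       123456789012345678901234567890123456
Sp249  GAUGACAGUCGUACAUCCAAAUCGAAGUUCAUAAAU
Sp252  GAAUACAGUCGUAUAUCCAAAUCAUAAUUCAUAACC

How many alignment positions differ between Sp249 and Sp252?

The sequences differ at positions 3 (U/A), 4 (G/U), 14 (C/U), 24 (G/A), 25 (A/U), 27 (G/A), 35 (A/C), 36 (U/C).
That gives 8 mismatches out of 36 aligned sites, so the Hamming distance is 8.

8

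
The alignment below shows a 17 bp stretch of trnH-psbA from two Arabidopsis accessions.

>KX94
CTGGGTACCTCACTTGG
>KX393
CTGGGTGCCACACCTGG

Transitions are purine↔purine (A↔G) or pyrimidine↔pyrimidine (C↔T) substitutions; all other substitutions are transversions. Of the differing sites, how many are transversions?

The sequences differ at positions 7 (A/G, transition), 10 (T/A, transversion), 14 (T/C, transition).
Of the 3 differences, 2 transitions and 1 transversion, so the answer is 1.

1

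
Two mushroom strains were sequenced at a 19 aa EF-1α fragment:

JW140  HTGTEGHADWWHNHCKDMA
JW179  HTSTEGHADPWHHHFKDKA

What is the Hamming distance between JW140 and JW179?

5

The sequences differ at positions 3 (G/S), 10 (W/P), 13 (N/H), 15 (C/F), 18 (M/K).
That gives 5 mismatches out of 19 aligned sites, so the Hamming distance is 5.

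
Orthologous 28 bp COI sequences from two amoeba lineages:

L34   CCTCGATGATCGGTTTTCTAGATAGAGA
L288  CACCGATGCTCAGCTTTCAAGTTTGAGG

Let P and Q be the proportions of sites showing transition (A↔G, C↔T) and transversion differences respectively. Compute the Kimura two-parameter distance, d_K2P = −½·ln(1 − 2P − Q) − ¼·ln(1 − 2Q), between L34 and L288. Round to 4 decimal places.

Differing sites — 2:C/A (Tv); 3:T/C (Ti); 9:A/C (Tv); 12:G/A (Ti); 14:T/C (Ti); 19:T/A (Tv); 22:A/T (Tv); 24:A/T (Tv); 28:A/G (Ti).
Of the 9 differences, 4 transitions and 5 transversions over 28 sites: P = 4/28 = 0.142857, Q = 5/28 = 0.178571.
d = −0.5·ln(0.535715) − 0.25·ln(0.642858) = −0.5·(-0.624153) − 0.25·(-0.441831) = 0.4225.

0.4225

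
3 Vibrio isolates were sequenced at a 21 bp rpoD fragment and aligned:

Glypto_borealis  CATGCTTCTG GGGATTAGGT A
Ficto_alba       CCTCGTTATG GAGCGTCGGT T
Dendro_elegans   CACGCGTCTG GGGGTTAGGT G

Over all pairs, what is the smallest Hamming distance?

Pairwise Hamming distances:
  Glypto_borealis vs Ficto_alba: 9
  Glypto_borealis vs Dendro_elegans: 4
  Ficto_alba vs Dendro_elegans: 11
The smallest is 4, between Glypto_borealis and Dendro_elegans.

4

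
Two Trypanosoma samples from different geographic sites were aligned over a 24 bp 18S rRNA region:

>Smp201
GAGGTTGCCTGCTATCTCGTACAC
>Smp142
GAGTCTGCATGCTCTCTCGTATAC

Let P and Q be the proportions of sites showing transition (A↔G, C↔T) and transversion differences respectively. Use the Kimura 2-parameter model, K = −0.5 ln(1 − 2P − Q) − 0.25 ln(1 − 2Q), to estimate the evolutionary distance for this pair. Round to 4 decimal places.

0.2443

Mismatches occur at site 4 (G→T, transversion), site 5 (T→C, transition), site 9 (C→A, transversion), site 14 (A→C, transversion), site 22 (C→T, transition).
Of the 5 differences, 2 transitions and 3 transversions over 24 sites: P = 2/24 = 0.083333, Q = 3/24 = 0.125000.
d = −0.5·ln(0.708334) − 0.25·ln(0.750000) = −0.5·(-0.344840) − 0.25·(-0.287682) = 0.2443.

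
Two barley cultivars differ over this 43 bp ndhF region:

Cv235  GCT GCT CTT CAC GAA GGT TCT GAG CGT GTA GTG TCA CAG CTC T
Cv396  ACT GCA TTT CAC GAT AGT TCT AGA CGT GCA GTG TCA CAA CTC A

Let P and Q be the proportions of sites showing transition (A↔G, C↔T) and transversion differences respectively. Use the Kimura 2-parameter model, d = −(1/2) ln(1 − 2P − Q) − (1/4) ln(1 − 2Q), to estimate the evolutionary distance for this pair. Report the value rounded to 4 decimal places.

The sequences differ at positions 1 (G/A, transition), 6 (T/A, transversion), 7 (C/T, transition), 15 (A/T, transversion), 16 (G/A, transition), 22 (G/A, transition), 23 (A/G, transition), 24 (G/A, transition), 29 (T/C, transition), 39 (G/A, transition), 43 (T/A, transversion).
Of the 11 differences, 8 transitions and 3 transversions over 43 sites: P = 8/43 = 0.186047, Q = 3/43 = 0.069767.
d = −0.5·ln(0.558139) − 0.25·ln(0.860466) = −0.5·(-0.583147) − 0.25·(-0.150281) = 0.3291.

0.3291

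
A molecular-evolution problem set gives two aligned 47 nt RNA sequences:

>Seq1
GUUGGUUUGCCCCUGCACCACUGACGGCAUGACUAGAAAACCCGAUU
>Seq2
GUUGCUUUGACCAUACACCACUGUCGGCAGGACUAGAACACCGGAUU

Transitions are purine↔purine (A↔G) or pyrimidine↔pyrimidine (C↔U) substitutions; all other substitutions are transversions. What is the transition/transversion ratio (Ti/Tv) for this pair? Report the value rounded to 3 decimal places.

Differing sites — 5:G/C (Tv); 10:C/A (Tv); 13:C/A (Tv); 15:G/A (Ti); 24:A/U (Tv); 30:U/G (Tv); 39:A/C (Tv); 43:C/G (Tv).
Of the 8 differences, 1 transition and 7 transversions, so Ti/Tv = 1/7 = 0.143.

0.143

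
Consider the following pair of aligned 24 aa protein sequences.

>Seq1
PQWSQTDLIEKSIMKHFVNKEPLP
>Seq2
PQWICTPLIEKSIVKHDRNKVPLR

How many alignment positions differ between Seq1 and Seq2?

8

Differing sites — 4:S/I; 5:Q/C; 7:D/P; 14:M/V; 17:F/D; 18:V/R; 21:E/V; 24:P/R.
That gives 8 mismatches out of 24 aligned sites, so the Hamming distance is 8.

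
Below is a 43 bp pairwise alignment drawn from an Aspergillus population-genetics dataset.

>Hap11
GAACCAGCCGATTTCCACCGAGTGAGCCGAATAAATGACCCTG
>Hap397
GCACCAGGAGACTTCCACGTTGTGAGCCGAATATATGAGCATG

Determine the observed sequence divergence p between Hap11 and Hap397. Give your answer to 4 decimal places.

Mismatches occur at site 2 (A/C), site 8 (C/G), site 9 (C/A), site 12 (T/C), site 19 (C/G), site 20 (G/T), site 21 (A/T), site 34 (A/T), site 39 (C/G), site 41 (C/A).
There are 10 differences over 43 sites, so p = 10/43 = 0.2326.

0.2326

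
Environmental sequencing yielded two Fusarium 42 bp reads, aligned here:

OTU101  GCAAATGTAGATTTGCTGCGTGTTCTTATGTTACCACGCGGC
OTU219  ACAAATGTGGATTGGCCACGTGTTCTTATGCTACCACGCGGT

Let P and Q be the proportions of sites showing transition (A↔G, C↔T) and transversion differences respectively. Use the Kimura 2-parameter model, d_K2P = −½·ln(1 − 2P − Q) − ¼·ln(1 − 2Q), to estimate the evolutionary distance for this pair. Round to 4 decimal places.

The sequences differ at positions 1 (G/A, transition), 9 (A/G, transition), 14 (T/G, transversion), 17 (T/C, transition), 18 (G/A, transition), 31 (T/C, transition), 42 (C/T, transition).
Of the 7 differences, 6 transitions and 1 transversion over 42 sites: P = 6/42 = 0.142857, Q = 1/42 = 0.023810.
d = −0.5·ln(0.690476) − 0.25·ln(0.952380) = −0.5·(-0.370374) − 0.25·(-0.048791) = 0.1974.

0.1974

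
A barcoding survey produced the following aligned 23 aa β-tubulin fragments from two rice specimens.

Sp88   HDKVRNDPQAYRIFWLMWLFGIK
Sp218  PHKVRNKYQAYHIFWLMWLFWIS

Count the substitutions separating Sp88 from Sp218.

7

Differing sites — 1:H/P; 2:D/H; 7:D/K; 8:P/Y; 12:R/H; 21:G/W; 23:K/S.
That gives 7 mismatches out of 23 aligned sites, so the Hamming distance is 7.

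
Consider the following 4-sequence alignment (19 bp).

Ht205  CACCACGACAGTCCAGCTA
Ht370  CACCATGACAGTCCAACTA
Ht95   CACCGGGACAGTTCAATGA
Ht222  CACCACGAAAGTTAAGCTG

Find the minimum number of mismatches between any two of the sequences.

2

Pairwise Hamming distances:
  Ht205 vs Ht370: 2
  Ht205 vs Ht95: 6
  Ht205 vs Ht222: 4
  Ht370 vs Ht95: 5
  Ht370 vs Ht222: 6
  Ht95 vs Ht222: 8
The smallest is 2, between Ht205 and Ht370.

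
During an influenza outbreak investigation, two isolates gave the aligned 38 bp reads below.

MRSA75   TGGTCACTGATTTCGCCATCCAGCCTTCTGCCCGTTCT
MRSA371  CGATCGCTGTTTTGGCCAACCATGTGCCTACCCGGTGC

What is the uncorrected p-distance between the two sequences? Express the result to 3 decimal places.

0.395

The sequences differ at positions 1 (T/C), 3 (G/A), 6 (A/G), 10 (A/T), 14 (C/G), 19 (T/A), 23 (G/T), 24 (C/G), 25 (C/T), 26 (T/G), 27 (T/C), 30 (G/A), 35 (T/G), 37 (C/G), 38 (T/C).
There are 15 differences over 38 sites, so p = 15/38 = 0.395.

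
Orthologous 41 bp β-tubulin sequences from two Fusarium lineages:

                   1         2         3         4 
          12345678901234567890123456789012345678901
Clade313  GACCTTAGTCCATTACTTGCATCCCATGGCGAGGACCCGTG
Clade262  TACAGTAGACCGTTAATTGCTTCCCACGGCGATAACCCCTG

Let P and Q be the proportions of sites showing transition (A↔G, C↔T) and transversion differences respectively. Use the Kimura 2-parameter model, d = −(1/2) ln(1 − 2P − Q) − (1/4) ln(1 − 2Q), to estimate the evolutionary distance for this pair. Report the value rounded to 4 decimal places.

0.3325

Mismatches occur at site 1 (G↔T, transversion), site 4 (C↔A, transversion), site 5 (T↔G, transversion), site 9 (T↔A, transversion), site 12 (A↔G, transition), site 16 (C↔A, transversion), site 21 (A↔T, transversion), site 27 (T↔C, transition), site 33 (G↔T, transversion), site 34 (G↔A, transition), site 39 (G↔C, transversion).
Of the 11 differences, 3 transitions and 8 transversions over 41 sites: P = 3/41 = 0.073171, Q = 8/41 = 0.195122.
d = −0.5·ln(0.658536) − 0.25·ln(0.609756) = −0.5·(-0.417736) − 0.25·(-0.494696) = 0.3325.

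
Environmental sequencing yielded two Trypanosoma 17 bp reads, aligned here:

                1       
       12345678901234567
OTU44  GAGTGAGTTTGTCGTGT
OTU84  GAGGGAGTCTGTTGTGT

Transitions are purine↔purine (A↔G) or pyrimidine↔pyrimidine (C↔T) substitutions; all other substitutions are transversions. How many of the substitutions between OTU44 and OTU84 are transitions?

Mismatches occur at site 4 (T↔G, transversion), site 9 (T↔C, transition), site 13 (C↔T, transition).
Of the 3 differences, 2 transitions and 1 transversion, so the answer is 2.

2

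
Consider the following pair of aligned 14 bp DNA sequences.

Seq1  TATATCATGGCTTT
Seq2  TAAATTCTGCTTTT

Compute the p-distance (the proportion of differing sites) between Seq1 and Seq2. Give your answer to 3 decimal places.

Mismatches occur at site 3 (T→A), site 6 (C→T), site 7 (A→C), site 10 (G→C), site 11 (C→T).
There are 5 differences over 14 sites, so p = 5/14 = 0.357.

0.357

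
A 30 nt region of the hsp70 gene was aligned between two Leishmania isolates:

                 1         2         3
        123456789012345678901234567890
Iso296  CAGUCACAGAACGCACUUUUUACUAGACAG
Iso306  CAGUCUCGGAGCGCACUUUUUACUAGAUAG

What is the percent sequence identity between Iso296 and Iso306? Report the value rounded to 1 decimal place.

The sequences differ at positions 6 (A/U), 8 (A/G), 11 (A/G), 28 (C/U).
26 of the 30 sites match, so the percent identity is 26/30 × 100 = 86.7%.

86.7%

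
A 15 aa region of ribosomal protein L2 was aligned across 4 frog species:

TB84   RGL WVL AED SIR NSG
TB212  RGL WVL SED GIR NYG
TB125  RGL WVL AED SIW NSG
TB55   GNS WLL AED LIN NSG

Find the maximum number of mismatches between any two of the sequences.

Pairwise Hamming distances:
  TB84 vs TB212: 3
  TB84 vs TB125: 1
  TB84 vs TB55: 6
  TB212 vs TB125: 4
  TB212 vs TB55: 8
  TB125 vs TB55: 6
The largest is 8, between TB212 and TB55.

8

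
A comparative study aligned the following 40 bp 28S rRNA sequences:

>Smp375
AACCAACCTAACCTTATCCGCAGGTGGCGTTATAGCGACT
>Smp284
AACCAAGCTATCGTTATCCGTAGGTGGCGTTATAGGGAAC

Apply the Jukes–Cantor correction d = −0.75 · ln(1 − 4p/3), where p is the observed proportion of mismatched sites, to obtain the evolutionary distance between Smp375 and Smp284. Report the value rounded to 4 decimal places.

0.1993

Differing sites — 7:C/G; 11:A/T; 13:C/G; 21:C/T; 36:C/G; 39:C/A; 40:T/C.
p = 7/40 = 0.175000.
d = −0.75 · ln(1 − (4/3)·0.175000) = −0.75 · ln(0.766667) = −0.75 · (-0.265703) = 0.1993.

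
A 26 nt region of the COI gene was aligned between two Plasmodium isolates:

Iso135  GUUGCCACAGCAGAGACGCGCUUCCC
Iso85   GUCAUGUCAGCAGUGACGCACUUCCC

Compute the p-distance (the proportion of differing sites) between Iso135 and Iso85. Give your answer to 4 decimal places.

0.2692

Mismatches occur at site 3 (U↔C), site 4 (G↔A), site 5 (C↔U), site 6 (C↔G), site 7 (A↔U), site 14 (A↔U), site 20 (G↔A).
There are 7 differences over 26 sites, so p = 7/26 = 0.2692.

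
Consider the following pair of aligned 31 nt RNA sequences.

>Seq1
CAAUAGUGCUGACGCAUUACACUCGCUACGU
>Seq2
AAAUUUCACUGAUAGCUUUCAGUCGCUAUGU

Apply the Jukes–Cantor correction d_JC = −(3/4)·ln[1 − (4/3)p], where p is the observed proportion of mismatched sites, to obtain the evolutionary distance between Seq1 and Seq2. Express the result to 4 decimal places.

Differing sites — 1:C/A; 5:A/U; 6:G/U; 7:U/C; 8:G/A; 13:C/U; 14:G/A; 15:C/G; 16:A/C; 19:A/U; 22:C/G; 29:C/U.
p = 12/31 = 0.387097.
d = −0.75 · ln(1 − (4/3)·0.387097) = −0.75 · ln(0.483871) = −0.75 · (-0.725937) = 0.5445.

0.5445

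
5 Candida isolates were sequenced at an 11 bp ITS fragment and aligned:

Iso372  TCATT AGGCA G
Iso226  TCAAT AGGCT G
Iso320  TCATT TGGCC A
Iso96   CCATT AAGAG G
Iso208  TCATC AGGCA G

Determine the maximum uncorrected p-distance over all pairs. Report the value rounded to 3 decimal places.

0.545

Pairwise Hamming distances:
  Iso372 vs Iso226: 2
  Iso372 vs Iso320: 3
  Iso372 vs Iso96: 4
  Iso372 vs Iso208: 1
  Iso226 vs Iso320: 4
  Iso226 vs Iso96: 5
  Iso226 vs Iso208: 3
  Iso320 vs Iso96: 6
  Iso320 vs Iso208: 4
  Iso96 vs Iso208: 5
The largest is 6 mismatches, between Iso320 and Iso96; p = 6/11 = 0.545.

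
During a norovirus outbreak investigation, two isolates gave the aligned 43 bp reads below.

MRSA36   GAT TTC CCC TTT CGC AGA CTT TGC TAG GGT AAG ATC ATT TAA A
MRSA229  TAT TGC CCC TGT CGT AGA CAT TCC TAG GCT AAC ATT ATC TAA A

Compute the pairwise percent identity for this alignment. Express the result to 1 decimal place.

76.7%

Differing sites — 1:G/T; 5:T/G; 11:T/G; 15:C/T; 20:T/A; 23:G/C; 29:G/C; 33:G/C; 36:C/T; 39:T/C.
33 of the 43 sites match, so the percent identity is 33/43 × 100 = 76.7%.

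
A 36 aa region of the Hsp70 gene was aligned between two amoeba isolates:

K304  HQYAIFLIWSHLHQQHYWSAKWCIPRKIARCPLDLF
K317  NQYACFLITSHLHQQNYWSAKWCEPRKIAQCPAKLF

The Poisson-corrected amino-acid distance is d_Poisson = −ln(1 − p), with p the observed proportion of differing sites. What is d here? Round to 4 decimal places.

The sequences differ at positions 1 (H/N), 5 (I/C), 9 (W/T), 16 (H/N), 24 (I/E), 30 (R/Q), 33 (L/A), 34 (D/K).
p = 8/36 = 0.222222.
d = −ln(1 − 0.222222) = −ln(0.777778) = 0.2513.

0.2513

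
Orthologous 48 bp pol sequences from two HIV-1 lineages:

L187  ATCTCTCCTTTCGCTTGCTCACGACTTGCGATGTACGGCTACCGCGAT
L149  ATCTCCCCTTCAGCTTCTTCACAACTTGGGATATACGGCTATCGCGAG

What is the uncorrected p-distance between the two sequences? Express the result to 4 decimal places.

0.2083

Differing sites — 6:T/C; 11:T/C; 12:C/A; 17:G/C; 18:C/T; 23:G/A; 29:C/G; 33:G/A; 42:C/T; 48:T/G.
There are 10 differences over 48 sites, so p = 10/48 = 0.2083.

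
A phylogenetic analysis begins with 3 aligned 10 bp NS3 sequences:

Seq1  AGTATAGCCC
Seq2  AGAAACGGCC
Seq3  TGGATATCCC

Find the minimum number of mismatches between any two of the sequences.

3

Pairwise Hamming distances:
  Seq1 vs Seq2: 4
  Seq1 vs Seq3: 3
  Seq2 vs Seq3: 6
The smallest is 3, between Seq1 and Seq3.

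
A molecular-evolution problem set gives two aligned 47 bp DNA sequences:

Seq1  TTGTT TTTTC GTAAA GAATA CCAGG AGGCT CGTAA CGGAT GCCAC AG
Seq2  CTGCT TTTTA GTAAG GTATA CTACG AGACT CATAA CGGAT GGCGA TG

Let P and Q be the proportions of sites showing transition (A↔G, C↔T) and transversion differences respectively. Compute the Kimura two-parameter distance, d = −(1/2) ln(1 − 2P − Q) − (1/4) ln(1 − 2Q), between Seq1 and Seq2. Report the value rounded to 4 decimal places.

Differing sites — 1:T/C (Ti); 4:T/C (Ti); 10:C/A (Tv); 15:A/G (Ti); 17:A/T (Tv); 22:C/T (Ti); 24:G/C (Tv); 28:G/A (Ti); 32:G/A (Ti); 42:C/G (Tv); 44:A/G (Ti); 45:C/A (Tv); 46:A/T (Tv).
Of the 13 differences, 7 transitions and 6 transversions over 47 sites: P = 7/47 = 0.148936, Q = 6/47 = 0.127660.
d = −0.5·ln(0.574468) − 0.25·ln(0.744680) = −0.5·(-0.554311) − 0.25·(-0.294801) = 0.3509.

0.3509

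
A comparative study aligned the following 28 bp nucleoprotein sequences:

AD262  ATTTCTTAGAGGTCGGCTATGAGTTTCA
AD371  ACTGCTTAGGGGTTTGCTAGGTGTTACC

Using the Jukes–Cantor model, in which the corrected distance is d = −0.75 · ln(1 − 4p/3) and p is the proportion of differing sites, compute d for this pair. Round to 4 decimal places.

Mismatches occur at site 2 (T↔C), site 4 (T↔G), site 10 (A↔G), site 14 (C↔T), site 15 (G↔T), site 20 (T↔G), site 22 (A↔T), site 26 (T↔A), site 28 (A↔C).
p = 9/28 = 0.321429.
d = −0.75 · ln(1 − (4/3)·0.321429) = −0.75 · ln(0.571428) = −0.75 · (-0.559617) = 0.4197.

0.4197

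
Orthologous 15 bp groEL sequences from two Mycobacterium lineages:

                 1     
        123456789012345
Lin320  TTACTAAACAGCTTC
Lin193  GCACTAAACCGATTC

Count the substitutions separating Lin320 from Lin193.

4

The sequences differ at positions 1 (T/G), 2 (T/C), 10 (A/C), 12 (C/A).
That gives 4 mismatches out of 15 aligned sites, so the Hamming distance is 4.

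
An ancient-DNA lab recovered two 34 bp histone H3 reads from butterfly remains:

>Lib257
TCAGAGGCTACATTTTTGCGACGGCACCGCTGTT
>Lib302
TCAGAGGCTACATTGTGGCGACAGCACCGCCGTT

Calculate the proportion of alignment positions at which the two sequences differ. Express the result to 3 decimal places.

0.118

Mismatches occur at site 15 (T/G), site 17 (T/G), site 23 (G/A), site 31 (T/C).
There are 4 differences over 34 sites, so p = 4/34 = 0.118.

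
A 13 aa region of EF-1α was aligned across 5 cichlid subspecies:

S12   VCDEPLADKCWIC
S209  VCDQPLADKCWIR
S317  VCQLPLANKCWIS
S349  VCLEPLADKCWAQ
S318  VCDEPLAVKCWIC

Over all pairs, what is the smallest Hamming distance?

1

Pairwise Hamming distances:
  S12 vs S209: 2
  S12 vs S317: 4
  S12 vs S349: 3
  S12 vs S318: 1
  S209 vs S317: 4
  S209 vs S349: 4
  S209 vs S318: 3
  S317 vs S349: 5
  S317 vs S318: 4
  S349 vs S318: 4
The smallest is 1, between S12 and S318.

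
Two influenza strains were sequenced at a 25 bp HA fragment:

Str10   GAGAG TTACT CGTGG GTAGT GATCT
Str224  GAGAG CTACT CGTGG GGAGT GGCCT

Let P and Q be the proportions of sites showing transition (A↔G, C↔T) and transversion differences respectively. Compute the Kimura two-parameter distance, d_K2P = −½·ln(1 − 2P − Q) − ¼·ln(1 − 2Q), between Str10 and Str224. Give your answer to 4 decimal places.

The sequences differ at positions 6 (T/C, transition), 17 (T/G, transversion), 22 (A/G, transition), 23 (T/C, transition).
Of the 4 differences, 3 transitions and 1 transversion over 25 sites: P = 3/25 = 0.120000, Q = 1/25 = 0.040000.
d = −0.5·ln(0.720000) − 0.25·ln(0.920000) = −0.5·(-0.328504) − 0.25·(-0.083382) = 0.1851.

0.1851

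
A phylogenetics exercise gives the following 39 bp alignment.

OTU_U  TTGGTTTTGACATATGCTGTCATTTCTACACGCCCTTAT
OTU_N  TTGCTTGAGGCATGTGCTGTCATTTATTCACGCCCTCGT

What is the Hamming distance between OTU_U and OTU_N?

Differing sites — 4:G/C; 7:T/G; 8:T/A; 10:A/G; 14:A/G; 26:C/A; 28:A/T; 37:T/C; 38:A/G.
That gives 9 mismatches out of 39 aligned sites, so the Hamming distance is 9.

9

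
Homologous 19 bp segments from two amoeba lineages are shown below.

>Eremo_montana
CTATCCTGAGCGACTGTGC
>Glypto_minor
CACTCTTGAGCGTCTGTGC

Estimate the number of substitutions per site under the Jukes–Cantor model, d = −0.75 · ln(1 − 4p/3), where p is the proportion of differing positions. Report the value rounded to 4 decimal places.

0.2471

Mismatches occur at site 2 (T→A), site 3 (A→C), site 6 (C→T), site 13 (A→T).
p = 4/19 = 0.210526.
d = −0.75 · ln(1 − (4/3)·0.210526) = −0.75 · ln(0.719299) = −0.75 · (-0.329478) = 0.2471.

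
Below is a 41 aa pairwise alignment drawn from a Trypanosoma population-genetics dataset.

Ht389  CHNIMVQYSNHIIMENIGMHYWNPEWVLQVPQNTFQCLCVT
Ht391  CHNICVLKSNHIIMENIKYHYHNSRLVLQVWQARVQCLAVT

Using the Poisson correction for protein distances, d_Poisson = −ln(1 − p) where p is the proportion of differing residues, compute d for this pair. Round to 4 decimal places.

0.4177

Mismatches occur at site 5 (M↔C), site 7 (Q↔L), site 8 (Y↔K), site 18 (G↔K), site 19 (M↔Y), site 22 (W↔H), site 24 (P↔S), site 25 (E↔R), site 26 (W↔L), site 31 (P↔W), site 33 (N↔A), site 34 (T↔R), site 35 (F↔V), site 39 (C↔A).
p = 14/41 = 0.341463.
d = −ln(1 − 0.341463) = −ln(0.658537) = 0.4177.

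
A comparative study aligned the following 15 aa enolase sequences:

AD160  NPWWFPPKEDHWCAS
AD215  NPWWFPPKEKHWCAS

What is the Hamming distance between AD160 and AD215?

The sequences differ at position 10 (D/K).
That gives 1 mismatch out of 15 aligned sites, so the Hamming distance is 1.

1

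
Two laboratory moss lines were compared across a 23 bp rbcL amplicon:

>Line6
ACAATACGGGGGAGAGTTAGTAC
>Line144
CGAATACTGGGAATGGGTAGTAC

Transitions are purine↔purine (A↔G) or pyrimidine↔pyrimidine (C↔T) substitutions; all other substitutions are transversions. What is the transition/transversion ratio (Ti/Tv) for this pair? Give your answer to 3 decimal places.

The sequences differ at positions 1 (A/C, transversion), 2 (C/G, transversion), 8 (G/T, transversion), 12 (G/A, transition), 14 (G/T, transversion), 15 (A/G, transition), 17 (T/G, transversion).
Of the 7 differences, 2 transitions and 5 transversions, so Ti/Tv = 2/5 = 0.400.

0.400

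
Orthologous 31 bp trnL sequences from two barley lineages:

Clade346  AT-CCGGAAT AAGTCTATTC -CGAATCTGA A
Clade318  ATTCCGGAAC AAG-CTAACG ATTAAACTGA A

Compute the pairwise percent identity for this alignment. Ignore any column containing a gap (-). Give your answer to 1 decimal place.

75.0%

Excluding the 3 gap columns leaves 28 comparable sites.
The sequences differ at positions 10 (T/C), 18 (T/A), 19 (T/C), 20 (C/G), 22 (C/T), 23 (G/T), 26 (T/A).
21 of the 28 comparable sites match, so the percent identity is 21/28 × 100 = 75.0%.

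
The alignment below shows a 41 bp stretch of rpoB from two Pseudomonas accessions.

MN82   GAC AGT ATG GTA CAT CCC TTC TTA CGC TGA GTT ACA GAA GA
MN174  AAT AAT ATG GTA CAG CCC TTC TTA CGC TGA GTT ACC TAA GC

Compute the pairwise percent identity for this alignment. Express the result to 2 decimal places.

Differing sites — 1:G/A; 3:C/T; 5:G/A; 15:T/G; 36:A/C; 37:G/T; 41:A/C.
34 of the 41 sites match, so the percent identity is 34/41 × 100 = 82.93%.

82.93%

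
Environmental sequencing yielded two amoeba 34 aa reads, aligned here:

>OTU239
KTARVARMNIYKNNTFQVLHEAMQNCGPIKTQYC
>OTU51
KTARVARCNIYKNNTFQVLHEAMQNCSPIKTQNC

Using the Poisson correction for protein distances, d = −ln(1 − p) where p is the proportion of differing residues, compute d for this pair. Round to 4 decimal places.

0.0924

Differing sites — 8:M/C; 27:G/S; 33:Y/N.
p = 3/34 = 0.088235.
d = −ln(1 − 0.088235) = −ln(0.911765) = 0.0924.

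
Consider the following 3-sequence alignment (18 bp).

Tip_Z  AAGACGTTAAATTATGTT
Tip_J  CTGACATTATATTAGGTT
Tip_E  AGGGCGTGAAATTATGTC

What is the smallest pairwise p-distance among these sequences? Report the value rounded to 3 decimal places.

0.222

Pairwise Hamming distances:
  Tip_Z vs Tip_J: 5
  Tip_Z vs Tip_E: 4
  Tip_J vs Tip_E: 8
The smallest is 4 mismatches, between Tip_Z and Tip_E; p = 4/18 = 0.222.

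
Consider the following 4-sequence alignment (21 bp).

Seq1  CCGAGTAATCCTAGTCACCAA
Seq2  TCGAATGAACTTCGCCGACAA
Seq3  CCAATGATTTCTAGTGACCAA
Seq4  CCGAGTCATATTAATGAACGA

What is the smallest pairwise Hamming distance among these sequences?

6

Pairwise Hamming distances:
  Seq1 vs Seq2: 9
  Seq1 vs Seq3: 6
  Seq1 vs Seq4: 7
  Seq2 vs Seq3: 14
  Seq2 vs Seq4: 11
  Seq3 vs Seq4: 10
The smallest is 6, between Seq1 and Seq3.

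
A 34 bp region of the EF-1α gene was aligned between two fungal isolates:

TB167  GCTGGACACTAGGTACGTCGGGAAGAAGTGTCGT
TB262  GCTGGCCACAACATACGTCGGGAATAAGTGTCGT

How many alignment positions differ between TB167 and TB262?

The sequences differ at positions 6 (A/C), 10 (T/A), 12 (G/C), 13 (G/A), 25 (G/T).
That gives 5 mismatches out of 34 aligned sites, so the Hamming distance is 5.

5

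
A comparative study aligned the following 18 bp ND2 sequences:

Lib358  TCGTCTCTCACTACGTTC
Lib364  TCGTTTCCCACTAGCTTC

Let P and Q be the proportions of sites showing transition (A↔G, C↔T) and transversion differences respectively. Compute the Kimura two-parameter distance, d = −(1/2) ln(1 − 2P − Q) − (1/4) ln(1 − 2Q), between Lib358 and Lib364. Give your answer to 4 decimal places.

0.2656

Mismatches occur at site 5 (C↔T, transition), site 8 (T↔C, transition), site 14 (C↔G, transversion), site 15 (G↔C, transversion).
Of the 4 differences, 2 transitions and 2 transversions over 18 sites: P = 2/18 = 0.111111, Q = 2/18 = 0.111111.
d = −0.5·ln(0.666667) − 0.25·ln(0.777778) = −0.5·(-0.405465) − 0.25·(-0.251314) = 0.2656.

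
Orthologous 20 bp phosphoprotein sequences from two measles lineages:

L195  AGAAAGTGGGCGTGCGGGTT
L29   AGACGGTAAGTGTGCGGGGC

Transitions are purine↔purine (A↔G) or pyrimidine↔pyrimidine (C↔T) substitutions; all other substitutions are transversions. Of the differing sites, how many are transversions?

2

Mismatches occur at site 4 (A→C, transversion), site 5 (A→G, transition), site 8 (G→A, transition), site 9 (G→A, transition), site 11 (C→T, transition), site 19 (T→G, transversion), site 20 (T→C, transition).
Of the 7 differences, 5 transitions and 2 transversions, so the answer is 2.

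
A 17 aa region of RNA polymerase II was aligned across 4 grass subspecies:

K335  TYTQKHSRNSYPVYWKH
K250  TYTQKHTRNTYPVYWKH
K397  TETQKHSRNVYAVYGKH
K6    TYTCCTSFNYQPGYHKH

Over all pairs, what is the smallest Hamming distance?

Pairwise Hamming distances:
  K335 vs K250: 2
  K335 vs K397: 4
  K335 vs K6: 8
  K250 vs K397: 5
  K250 vs K6: 9
  K397 vs K6: 10
The smallest is 2, between K335 and K250.

2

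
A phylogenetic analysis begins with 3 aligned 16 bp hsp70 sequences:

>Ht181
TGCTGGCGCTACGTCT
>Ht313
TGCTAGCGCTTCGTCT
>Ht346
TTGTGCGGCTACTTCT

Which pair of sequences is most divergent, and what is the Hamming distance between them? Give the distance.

7

Pairwise Hamming distances:
  Ht181 vs Ht313: 2
  Ht181 vs Ht346: 5
  Ht313 vs Ht346: 7
The largest is 7, between Ht313 and Ht346.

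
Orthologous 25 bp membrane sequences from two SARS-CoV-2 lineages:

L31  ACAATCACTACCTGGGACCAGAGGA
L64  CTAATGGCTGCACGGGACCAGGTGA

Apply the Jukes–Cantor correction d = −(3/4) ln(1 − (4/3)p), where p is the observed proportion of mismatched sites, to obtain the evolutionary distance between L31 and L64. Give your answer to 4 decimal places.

0.4904

Mismatches occur at site 1 (A↔C), site 2 (C↔T), site 6 (C↔G), site 7 (A↔G), site 10 (A↔G), site 12 (C↔A), site 13 (T↔C), site 22 (A↔G), site 23 (G↔T).
p = 9/25 = 0.360000.
d = −0.75 · ln(1 − (4/3)·0.360000) = −0.75 · ln(0.520000) = −0.75 · (-0.653926) = 0.4904.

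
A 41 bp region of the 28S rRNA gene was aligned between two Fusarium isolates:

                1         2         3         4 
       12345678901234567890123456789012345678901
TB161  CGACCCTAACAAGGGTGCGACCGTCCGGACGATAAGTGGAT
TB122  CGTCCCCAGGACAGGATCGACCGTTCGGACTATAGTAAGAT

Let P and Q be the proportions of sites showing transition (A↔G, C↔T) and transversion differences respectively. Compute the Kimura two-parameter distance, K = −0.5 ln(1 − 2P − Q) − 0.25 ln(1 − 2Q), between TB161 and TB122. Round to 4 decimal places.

0.4582

Differing sites — 3:A/T (Tv); 7:T/C (Ti); 9:A/G (Ti); 10:C/G (Tv); 12:A/C (Tv); 13:G/A (Ti); 16:T/A (Tv); 17:G/T (Tv); 25:C/T (Ti); 31:G/T (Tv); 35:A/G (Ti); 36:G/T (Tv); 37:T/A (Tv); 38:G/A (Ti).
Of the 14 differences, 6 transitions and 8 transversions over 41 sites: P = 6/41 = 0.146341, Q = 8/41 = 0.195122.
d = −0.5·ln(0.512196) − 0.25·ln(0.609756) = −0.5·(-0.669048) − 0.25·(-0.494696) = 0.4582.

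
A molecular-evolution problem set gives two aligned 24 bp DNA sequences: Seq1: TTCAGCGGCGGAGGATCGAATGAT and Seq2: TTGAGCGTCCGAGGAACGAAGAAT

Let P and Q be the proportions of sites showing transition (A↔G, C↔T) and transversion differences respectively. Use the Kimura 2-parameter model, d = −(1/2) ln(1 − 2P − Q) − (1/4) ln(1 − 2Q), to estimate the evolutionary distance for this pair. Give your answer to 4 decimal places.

Differing sites — 3:C/G (Tv); 8:G/T (Tv); 10:G/C (Tv); 16:T/A (Tv); 21:T/G (Tv); 22:G/A (Ti).
Of the 6 differences, 1 transition and 5 transversions over 24 sites: P = 1/24 = 0.041667, Q = 5/24 = 0.208333.
d = −0.5·ln(0.708333) − 0.25·ln(0.583334) = −0.5·(-0.344841) − 0.25·(-0.538995) = 0.3072.

0.3072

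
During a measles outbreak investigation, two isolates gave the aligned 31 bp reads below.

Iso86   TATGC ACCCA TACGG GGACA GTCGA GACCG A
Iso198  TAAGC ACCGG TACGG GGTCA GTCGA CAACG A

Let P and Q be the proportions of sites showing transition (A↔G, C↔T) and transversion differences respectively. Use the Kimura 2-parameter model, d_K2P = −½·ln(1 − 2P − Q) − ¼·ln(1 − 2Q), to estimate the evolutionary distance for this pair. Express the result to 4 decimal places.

Mismatches occur at site 3 (T/A, transversion), site 9 (C/G, transversion), site 10 (A/G, transition), site 18 (A/T, transversion), site 26 (G/C, transversion), site 28 (C/A, transversion).
Of the 6 differences, 1 transition and 5 transversions over 31 sites: P = 1/31 = 0.032258, Q = 5/31 = 0.161290.
d = −0.5·ln(0.774194) − 0.25·ln(0.677420) = −0.5·(-0.255933) − 0.25·(-0.389464) = 0.2253.

0.2253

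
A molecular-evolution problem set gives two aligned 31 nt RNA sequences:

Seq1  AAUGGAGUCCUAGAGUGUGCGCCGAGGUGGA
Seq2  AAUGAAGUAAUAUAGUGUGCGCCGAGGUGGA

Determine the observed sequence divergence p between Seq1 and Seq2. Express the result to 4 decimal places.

0.1290

The sequences differ at positions 5 (G/A), 9 (C/A), 10 (C/A), 13 (G/U).
There are 4 differences over 31 sites, so p = 4/31 = 0.1290.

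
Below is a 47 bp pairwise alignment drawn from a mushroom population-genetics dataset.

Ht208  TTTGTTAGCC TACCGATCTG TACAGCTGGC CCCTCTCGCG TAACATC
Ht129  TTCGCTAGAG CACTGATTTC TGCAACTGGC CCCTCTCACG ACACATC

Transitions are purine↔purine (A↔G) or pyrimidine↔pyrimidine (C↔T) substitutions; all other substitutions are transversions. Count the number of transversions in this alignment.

5

The sequences differ at positions 3 (T/C, transition), 5 (T/C, transition), 9 (C/A, transversion), 10 (C/G, transversion), 11 (T/C, transition), 14 (C/T, transition), 18 (C/T, transition), 20 (G/C, transversion), 22 (A/G, transition), 25 (G/A, transition), 38 (G/A, transition), 41 (T/A, transversion), 42 (A/C, transversion).
Of the 13 differences, 8 transitions and 5 transversions, so the answer is 5.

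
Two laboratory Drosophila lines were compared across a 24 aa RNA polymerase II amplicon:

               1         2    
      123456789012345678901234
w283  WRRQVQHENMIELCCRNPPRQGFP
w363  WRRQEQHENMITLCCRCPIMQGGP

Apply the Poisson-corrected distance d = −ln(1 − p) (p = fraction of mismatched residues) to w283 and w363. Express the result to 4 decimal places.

Differing sites — 5:V/E; 12:E/T; 17:N/C; 19:P/I; 20:R/M; 23:F/G.
p = 6/24 = 0.250000.
d = −ln(1 − 0.250000) = −ln(0.750000) = 0.2877.

0.2877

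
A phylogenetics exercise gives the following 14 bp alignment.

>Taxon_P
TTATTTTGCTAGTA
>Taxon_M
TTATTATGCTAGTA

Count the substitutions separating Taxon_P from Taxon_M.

A single mismatch occurs at site 6 (T/A).
That gives 1 mismatch out of 14 aligned sites, so the Hamming distance is 1.

1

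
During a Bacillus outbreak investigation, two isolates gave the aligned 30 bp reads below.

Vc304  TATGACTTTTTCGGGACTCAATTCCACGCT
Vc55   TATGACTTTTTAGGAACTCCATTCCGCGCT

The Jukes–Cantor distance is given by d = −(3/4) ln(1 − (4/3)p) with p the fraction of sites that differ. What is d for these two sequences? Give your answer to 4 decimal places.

Mismatches occur at site 12 (C↔A), site 15 (G↔A), site 20 (A↔C), site 26 (A↔G).
p = 4/30 = 0.133333.
d = −0.75 · ln(1 − (4/3)·0.133333) = −0.75 · ln(0.822223) = −0.75 · (-0.195744) = 0.1468.

0.1468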